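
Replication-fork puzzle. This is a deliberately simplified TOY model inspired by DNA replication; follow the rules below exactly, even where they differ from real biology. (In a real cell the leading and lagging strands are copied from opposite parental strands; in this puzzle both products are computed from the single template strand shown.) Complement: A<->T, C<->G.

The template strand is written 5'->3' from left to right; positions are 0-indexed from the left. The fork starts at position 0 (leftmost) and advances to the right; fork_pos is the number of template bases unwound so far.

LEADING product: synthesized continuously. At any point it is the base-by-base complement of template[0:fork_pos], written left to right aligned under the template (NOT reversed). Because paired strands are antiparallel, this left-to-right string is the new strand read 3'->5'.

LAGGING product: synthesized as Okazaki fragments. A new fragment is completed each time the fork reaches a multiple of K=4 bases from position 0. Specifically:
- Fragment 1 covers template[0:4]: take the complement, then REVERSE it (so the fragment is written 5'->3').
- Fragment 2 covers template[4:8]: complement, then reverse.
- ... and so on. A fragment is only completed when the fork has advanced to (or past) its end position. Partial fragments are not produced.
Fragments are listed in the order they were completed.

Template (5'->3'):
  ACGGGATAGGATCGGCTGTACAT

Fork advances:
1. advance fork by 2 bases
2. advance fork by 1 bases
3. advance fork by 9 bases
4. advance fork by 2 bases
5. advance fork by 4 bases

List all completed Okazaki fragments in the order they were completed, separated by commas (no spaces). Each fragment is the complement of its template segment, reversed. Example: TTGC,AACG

Step 1: advance 2 -> fork_pos = 0 + 2 = 2. Next multiple of 4 is 4 (not reached); still 0 fragment(s).
Step 2: advance 1 -> fork_pos = 2 + 1 = 3. Next multiple of 4 is 4 (not reached); still 0 fragment(s).
Step 3: advance 9 -> fork_pos = 3 + 9 = 12. Reached multiple(s) of 4: 4, 8, 12 -> fragments 1-3 completed (3 total).
Step 4: advance 2 -> fork_pos = 12 + 2 = 14. Next multiple of 4 is 16 (not reached); still 3 fragment(s).
Step 5: advance 4 -> fork_pos = 14 + 4 = 18. Reached multiple(s) of 4: 16 -> fragment 4 completed (4 total).
Final fork_pos = 18, so 4 fragment(s) are complete. Build each: template segment -> complement -> reverse.
Fragment 1: template[0:4] = ACGG -> complement TGCC -> reversed CCGT
Fragment 2: template[4:8] = GATA -> complement CTAT -> reversed TATC
Fragment 3: template[8:12] = GGAT -> complement CCTA -> reversed ATCC
Fragment 4: template[12:16] = CGGC -> complement GCCG -> reversed GCCG

Answer: CCGT,TATC,ATCC,GCCG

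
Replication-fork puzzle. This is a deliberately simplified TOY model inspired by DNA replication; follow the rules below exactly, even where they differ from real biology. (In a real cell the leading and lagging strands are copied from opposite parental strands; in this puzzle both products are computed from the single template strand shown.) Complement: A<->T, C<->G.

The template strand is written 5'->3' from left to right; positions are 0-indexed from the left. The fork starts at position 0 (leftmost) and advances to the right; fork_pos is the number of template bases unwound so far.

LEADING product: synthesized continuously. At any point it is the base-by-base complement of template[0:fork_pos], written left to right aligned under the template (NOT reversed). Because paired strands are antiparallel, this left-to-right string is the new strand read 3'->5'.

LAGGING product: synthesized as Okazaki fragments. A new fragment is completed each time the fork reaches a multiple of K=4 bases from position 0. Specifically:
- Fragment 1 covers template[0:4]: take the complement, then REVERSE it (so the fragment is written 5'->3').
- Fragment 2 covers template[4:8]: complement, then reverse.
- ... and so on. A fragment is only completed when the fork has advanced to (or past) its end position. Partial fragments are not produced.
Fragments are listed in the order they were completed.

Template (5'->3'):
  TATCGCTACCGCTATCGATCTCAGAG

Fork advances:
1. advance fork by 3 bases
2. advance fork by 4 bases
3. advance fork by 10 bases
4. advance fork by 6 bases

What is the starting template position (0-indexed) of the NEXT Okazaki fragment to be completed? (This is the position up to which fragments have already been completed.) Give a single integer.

Step 1: advance 3 -> fork_pos = 0 + 3 = 3. Next multiple of 4 is 4 (not reached); still 0 fragment(s).
Step 2: advance 4 -> fork_pos = 3 + 4 = 7. Reached multiple(s) of 4: 4 -> fragment 1 completed (1 total).
Step 3: advance 10 -> fork_pos = 7 + 10 = 17. Reached multiple(s) of 4: 8, 12, 16 -> fragments 2-4 completed (4 total).
Step 4: advance 6 -> fork_pos = 17 + 6 = 23. Reached multiple(s) of 4: 20 -> fragment 5 completed (5 total).
5 fragment(s) completed, covering template[0:20] (5 x 4 = 20). The next fragment, fragment 6, covers template[20:24], so it starts at position 20.

Answer: 20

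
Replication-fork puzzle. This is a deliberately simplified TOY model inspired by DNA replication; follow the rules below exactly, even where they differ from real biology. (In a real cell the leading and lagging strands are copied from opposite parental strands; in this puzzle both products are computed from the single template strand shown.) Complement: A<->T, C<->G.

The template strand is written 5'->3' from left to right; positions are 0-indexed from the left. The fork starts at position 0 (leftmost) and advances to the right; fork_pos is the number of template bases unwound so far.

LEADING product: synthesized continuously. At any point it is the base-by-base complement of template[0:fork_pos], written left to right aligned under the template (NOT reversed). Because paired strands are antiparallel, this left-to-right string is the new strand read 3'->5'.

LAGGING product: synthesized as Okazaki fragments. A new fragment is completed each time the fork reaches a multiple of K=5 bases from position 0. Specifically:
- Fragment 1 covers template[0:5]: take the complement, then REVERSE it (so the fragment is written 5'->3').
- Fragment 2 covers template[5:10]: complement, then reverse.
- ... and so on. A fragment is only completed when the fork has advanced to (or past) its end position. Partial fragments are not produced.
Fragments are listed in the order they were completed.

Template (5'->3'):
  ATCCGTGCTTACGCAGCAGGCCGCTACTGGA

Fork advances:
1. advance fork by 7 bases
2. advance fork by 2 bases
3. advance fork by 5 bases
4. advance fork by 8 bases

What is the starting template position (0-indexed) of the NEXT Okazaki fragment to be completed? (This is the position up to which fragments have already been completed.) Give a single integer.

Step 1: advance 7 -> fork_pos = 0 + 7 = 7. Reached multiple(s) of 5: 5 -> fragment 1 completed (1 total).
Step 2: advance 2 -> fork_pos = 7 + 2 = 9. Next multiple of 5 is 10 (not reached); still 1 fragment(s).
Step 3: advance 5 -> fork_pos = 9 + 5 = 14. Reached multiple(s) of 5: 10 -> fragment 2 completed (2 total).
Step 4: advance 8 -> fork_pos = 14 + 8 = 22. Reached multiple(s) of 5: 15, 20 -> fragments 3-4 completed (4 total).
4 fragment(s) completed, covering template[0:20] (4 x 5 = 20). The next fragment, fragment 5, covers template[20:25], so it starts at position 20.

Answer: 20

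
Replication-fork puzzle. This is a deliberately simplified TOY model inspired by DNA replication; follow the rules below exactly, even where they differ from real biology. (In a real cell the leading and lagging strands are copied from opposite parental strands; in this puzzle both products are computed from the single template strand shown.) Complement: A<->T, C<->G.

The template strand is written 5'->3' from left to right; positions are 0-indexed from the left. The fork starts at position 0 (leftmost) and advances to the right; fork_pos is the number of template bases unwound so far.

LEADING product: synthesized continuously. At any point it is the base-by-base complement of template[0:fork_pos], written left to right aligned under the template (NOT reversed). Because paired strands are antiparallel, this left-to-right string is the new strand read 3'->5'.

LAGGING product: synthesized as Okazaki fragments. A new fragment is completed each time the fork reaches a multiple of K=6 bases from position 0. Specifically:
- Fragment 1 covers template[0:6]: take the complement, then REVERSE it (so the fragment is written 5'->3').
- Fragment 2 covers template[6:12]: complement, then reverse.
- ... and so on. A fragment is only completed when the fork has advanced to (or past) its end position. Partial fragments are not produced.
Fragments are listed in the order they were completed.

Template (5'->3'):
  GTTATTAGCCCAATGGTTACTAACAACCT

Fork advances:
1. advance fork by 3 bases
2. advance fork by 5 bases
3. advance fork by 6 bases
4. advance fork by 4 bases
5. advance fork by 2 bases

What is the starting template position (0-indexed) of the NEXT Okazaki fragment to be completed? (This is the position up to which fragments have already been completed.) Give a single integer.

Step 1: advance 3 -> fork_pos = 0 + 3 = 3. Next multiple of 6 is 6 (not reached); still 0 fragment(s).
Step 2: advance 5 -> fork_pos = 3 + 5 = 8. Reached multiple(s) of 6: 6 -> fragment 1 completed (1 total).
Step 3: advance 6 -> fork_pos = 8 + 6 = 14. Reached multiple(s) of 6: 12 -> fragment 2 completed (2 total).
Step 4: advance 4 -> fork_pos = 14 + 4 = 18. Reached multiple(s) of 6: 18 -> fragment 3 completed (3 total).
Step 5: advance 2 -> fork_pos = 18 + 2 = 20. Next multiple of 6 is 24 (not reached); still 3 fragment(s).
3 fragment(s) completed, covering template[0:18] (3 x 6 = 18). The next fragment, fragment 4, covers template[18:24], so it starts at position 18.

Answer: 18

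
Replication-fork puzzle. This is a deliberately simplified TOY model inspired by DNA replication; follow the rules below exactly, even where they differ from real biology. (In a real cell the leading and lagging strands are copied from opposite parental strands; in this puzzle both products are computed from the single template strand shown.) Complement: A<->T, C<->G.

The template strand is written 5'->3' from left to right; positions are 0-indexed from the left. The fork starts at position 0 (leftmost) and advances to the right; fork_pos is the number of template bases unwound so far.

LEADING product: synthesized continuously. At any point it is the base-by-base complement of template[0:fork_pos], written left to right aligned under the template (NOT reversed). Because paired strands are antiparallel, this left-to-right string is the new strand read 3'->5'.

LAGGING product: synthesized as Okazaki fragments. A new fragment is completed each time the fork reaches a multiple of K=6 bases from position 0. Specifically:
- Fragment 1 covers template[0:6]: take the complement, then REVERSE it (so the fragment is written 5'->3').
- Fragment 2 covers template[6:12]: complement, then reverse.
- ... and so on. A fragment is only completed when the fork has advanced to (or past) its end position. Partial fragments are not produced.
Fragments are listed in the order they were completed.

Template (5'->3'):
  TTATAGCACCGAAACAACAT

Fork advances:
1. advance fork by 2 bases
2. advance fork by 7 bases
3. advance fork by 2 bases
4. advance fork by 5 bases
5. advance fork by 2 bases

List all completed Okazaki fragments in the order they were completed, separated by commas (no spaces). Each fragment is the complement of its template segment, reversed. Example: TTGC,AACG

Step 1: advance 2 -> fork_pos = 0 + 2 = 2. Next multiple of 6 is 6 (not reached); still 0 fragment(s).
Step 2: advance 7 -> fork_pos = 2 + 7 = 9. Reached multiple(s) of 6: 6 -> fragment 1 completed (1 total).
Step 3: advance 2 -> fork_pos = 9 + 2 = 11. Next multiple of 6 is 12 (not reached); still 1 fragment(s).
Step 4: advance 5 -> fork_pos = 11 + 5 = 16. Reached multiple(s) of 6: 12 -> fragment 2 completed (2 total).
Step 5: advance 2 -> fork_pos = 16 + 2 = 18. Reached multiple(s) of 6: 18 -> fragment 3 completed (3 total).
Final fork_pos = 18, so 3 fragment(s) are complete. Build each: template segment -> complement -> reverse.
Fragment 1: template[0:6] = TTATAG -> complement AATATC -> reversed CTATAA
Fragment 2: template[6:12] = CACCGA -> complement GTGGCT -> reversed TCGGTG
Fragment 3: template[12:18] = AACAAC -> complement TTGTTG -> reversed GTTGTT

Answer: CTATAA,TCGGTG,GTTGTT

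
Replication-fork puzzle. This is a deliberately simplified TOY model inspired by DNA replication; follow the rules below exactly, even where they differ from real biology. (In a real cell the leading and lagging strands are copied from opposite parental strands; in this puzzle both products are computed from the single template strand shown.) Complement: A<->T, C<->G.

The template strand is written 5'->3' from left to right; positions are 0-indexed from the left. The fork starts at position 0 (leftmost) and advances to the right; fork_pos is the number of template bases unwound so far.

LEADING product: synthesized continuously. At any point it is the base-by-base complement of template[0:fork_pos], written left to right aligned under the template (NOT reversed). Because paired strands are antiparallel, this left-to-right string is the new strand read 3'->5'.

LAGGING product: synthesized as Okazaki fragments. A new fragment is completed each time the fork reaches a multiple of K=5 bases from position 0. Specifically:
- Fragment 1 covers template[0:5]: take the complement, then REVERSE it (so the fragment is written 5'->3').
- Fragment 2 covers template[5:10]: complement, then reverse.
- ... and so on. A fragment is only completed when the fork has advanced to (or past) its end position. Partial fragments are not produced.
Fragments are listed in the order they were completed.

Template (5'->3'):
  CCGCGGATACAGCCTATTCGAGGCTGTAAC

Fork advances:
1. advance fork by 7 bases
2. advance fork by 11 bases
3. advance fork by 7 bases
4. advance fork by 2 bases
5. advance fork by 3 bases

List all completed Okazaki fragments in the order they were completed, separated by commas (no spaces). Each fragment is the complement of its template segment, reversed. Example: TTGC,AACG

Answer: CGCGG,GTATC,AGGCT,CGAAT,AGCCT,GTTAC

Derivation:
Step 1: advance 7 -> fork_pos = 0 + 7 = 7. Reached multiple(s) of 5: 5 -> fragment 1 completed (1 total).
Step 2: advance 11 -> fork_pos = 7 + 11 = 18. Reached multiple(s) of 5: 10, 15 -> fragments 2-3 completed (3 total).
Step 3: advance 7 -> fork_pos = 18 + 7 = 25. Reached multiple(s) of 5: 20, 25 -> fragments 4-5 completed (5 total).
Step 4: advance 2 -> fork_pos = 25 + 2 = 27. Next multiple of 5 is 30 (not reached); still 5 fragment(s).
Step 5: advance 3 -> fork_pos = 27 + 3 = 30. Reached multiple(s) of 5: 30 -> fragment 6 completed (6 total).
Final fork_pos = 30, so 6 fragment(s) are complete. Build each: template segment -> complement -> reverse.
Fragment 1: template[0:5] = CCGCG -> complement GGCGC -> reversed CGCGG
Fragment 2: template[5:10] = GATAC -> complement CTATG -> reversed GTATC
Fragment 3: template[10:15] = AGCCT -> complement TCGGA -> reversed AGGCT
Fragment 4: template[15:20] = ATTCG -> complement TAAGC -> reversed CGAAT
Fragment 5: template[20:25] = AGGCT -> complement TCCGA -> reversed AGCCT
Fragment 6: template[25:30] = GTAAC -> complement CATTG -> reversed GTTAC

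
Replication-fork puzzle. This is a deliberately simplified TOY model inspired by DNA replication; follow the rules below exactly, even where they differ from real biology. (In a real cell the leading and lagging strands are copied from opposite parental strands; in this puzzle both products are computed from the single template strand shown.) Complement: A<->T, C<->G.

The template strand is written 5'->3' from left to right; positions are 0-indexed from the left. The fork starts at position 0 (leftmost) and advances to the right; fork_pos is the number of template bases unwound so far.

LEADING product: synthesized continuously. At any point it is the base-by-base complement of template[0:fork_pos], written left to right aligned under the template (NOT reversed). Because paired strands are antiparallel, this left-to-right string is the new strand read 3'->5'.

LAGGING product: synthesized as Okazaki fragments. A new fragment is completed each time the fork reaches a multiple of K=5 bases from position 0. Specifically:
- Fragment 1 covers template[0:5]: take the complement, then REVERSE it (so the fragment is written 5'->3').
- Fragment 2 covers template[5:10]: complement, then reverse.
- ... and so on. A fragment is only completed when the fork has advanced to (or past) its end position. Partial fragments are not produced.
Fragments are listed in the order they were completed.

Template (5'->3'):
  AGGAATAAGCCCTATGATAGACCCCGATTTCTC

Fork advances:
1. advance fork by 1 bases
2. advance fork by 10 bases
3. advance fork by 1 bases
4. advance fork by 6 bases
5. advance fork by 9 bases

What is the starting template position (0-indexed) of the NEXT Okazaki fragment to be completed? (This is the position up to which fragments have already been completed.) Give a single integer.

Step 1: advance 1 -> fork_pos = 0 + 1 = 1. Next multiple of 5 is 5 (not reached); still 0 fragment(s).
Step 2: advance 10 -> fork_pos = 1 + 10 = 11. Reached multiple(s) of 5: 5, 10 -> fragments 1-2 completed (2 total).
Step 3: advance 1 -> fork_pos = 11 + 1 = 12. Next multiple of 5 is 15 (not reached); still 2 fragment(s).
Step 4: advance 6 -> fork_pos = 12 + 6 = 18. Reached multiple(s) of 5: 15 -> fragment 3 completed (3 total).
Step 5: advance 9 -> fork_pos = 18 + 9 = 27. Reached multiple(s) of 5: 20, 25 -> fragments 4-5 completed (5 total).
5 fragment(s) completed, covering template[0:25] (5 x 5 = 25). The next fragment, fragment 6, covers template[25:30], so it starts at position 25.

Answer: 25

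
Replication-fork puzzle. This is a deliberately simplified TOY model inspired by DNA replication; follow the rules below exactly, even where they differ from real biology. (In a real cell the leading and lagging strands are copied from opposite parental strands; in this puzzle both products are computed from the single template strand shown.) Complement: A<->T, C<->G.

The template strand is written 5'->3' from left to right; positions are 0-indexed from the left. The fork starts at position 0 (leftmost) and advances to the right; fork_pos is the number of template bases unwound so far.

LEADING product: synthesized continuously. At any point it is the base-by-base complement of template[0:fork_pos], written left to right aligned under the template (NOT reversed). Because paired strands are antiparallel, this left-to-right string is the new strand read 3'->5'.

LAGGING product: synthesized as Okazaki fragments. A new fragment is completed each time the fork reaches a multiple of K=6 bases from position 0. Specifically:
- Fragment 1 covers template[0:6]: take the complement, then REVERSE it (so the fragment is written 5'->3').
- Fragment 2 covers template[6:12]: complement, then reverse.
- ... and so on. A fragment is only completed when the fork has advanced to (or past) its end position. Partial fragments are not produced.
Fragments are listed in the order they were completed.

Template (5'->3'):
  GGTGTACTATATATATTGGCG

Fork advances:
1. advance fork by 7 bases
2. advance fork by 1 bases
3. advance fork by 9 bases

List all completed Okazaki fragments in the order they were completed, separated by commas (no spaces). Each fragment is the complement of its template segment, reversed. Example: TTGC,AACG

Answer: TACACC,ATATAG

Derivation:
Step 1: advance 7 -> fork_pos = 0 + 7 = 7. Reached multiple(s) of 6: 6 -> fragment 1 completed (1 total).
Step 2: advance 1 -> fork_pos = 7 + 1 = 8. Next multiple of 6 is 12 (not reached); still 1 fragment(s).
Step 3: advance 9 -> fork_pos = 8 + 9 = 17. Reached multiple(s) of 6: 12 -> fragment 2 completed (2 total).
Final fork_pos = 17, so 2 fragment(s) are complete. Build each: template segment -> complement -> reverse.
Fragment 1: template[0:6] = GGTGTA -> complement CCACAT -> reversed TACACC
Fragment 2: template[6:12] = CTATAT -> complement GATATA -> reversed ATATAG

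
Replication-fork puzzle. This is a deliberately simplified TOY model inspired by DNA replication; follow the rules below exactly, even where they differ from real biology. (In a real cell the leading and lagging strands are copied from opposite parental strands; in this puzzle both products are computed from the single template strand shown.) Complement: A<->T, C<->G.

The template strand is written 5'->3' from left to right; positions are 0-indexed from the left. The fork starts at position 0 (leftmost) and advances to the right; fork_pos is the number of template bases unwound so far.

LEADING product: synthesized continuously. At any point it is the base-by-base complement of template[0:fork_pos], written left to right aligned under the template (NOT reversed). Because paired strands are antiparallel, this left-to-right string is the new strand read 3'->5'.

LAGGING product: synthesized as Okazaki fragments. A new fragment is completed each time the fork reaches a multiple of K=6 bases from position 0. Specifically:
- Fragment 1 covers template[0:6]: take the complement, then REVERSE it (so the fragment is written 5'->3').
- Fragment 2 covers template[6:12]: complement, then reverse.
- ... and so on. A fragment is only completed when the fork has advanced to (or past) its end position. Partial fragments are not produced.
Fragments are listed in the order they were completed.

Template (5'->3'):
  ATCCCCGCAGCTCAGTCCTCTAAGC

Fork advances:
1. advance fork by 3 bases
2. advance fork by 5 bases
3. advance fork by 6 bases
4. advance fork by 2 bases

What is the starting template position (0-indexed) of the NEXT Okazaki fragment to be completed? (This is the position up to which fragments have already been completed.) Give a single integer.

Answer: 12

Derivation:
Step 1: advance 3 -> fork_pos = 0 + 3 = 3. Next multiple of 6 is 6 (not reached); still 0 fragment(s).
Step 2: advance 5 -> fork_pos = 3 + 5 = 8. Reached multiple(s) of 6: 6 -> fragment 1 completed (1 total).
Step 3: advance 6 -> fork_pos = 8 + 6 = 14. Reached multiple(s) of 6: 12 -> fragment 2 completed (2 total).
Step 4: advance 2 -> fork_pos = 14 + 2 = 16. Next multiple of 6 is 18 (not reached); still 2 fragment(s).
2 fragment(s) completed, covering template[0:12] (2 x 6 = 12). The next fragment, fragment 3, covers template[12:18], so it starts at position 12.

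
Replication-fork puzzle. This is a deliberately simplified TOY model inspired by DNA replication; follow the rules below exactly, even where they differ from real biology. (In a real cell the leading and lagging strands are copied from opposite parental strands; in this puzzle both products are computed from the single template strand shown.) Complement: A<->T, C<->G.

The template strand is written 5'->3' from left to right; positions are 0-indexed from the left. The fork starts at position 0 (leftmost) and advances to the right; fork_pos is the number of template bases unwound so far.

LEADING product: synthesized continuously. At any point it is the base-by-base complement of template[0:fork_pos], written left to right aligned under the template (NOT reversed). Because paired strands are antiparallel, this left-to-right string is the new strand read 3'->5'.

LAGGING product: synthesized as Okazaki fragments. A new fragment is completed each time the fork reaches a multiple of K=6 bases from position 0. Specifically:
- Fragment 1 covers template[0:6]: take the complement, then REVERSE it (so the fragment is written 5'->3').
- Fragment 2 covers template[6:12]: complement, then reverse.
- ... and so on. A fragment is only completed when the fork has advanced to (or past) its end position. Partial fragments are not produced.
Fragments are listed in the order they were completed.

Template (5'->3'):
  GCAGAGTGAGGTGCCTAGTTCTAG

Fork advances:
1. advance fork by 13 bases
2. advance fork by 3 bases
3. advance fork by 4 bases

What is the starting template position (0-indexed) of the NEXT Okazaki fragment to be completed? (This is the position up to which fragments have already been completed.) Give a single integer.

Step 1: advance 13 -> fork_pos = 0 + 13 = 13. Reached multiple(s) of 6: 6, 12 -> fragments 1-2 completed (2 total).
Step 2: advance 3 -> fork_pos = 13 + 3 = 16. Next multiple of 6 is 18 (not reached); still 2 fragment(s).
Step 3: advance 4 -> fork_pos = 16 + 4 = 20. Reached multiple(s) of 6: 18 -> fragment 3 completed (3 total).
3 fragment(s) completed, covering template[0:18] (3 x 6 = 18). The next fragment, fragment 4, covers template[18:24], so it starts at position 18.

Answer: 18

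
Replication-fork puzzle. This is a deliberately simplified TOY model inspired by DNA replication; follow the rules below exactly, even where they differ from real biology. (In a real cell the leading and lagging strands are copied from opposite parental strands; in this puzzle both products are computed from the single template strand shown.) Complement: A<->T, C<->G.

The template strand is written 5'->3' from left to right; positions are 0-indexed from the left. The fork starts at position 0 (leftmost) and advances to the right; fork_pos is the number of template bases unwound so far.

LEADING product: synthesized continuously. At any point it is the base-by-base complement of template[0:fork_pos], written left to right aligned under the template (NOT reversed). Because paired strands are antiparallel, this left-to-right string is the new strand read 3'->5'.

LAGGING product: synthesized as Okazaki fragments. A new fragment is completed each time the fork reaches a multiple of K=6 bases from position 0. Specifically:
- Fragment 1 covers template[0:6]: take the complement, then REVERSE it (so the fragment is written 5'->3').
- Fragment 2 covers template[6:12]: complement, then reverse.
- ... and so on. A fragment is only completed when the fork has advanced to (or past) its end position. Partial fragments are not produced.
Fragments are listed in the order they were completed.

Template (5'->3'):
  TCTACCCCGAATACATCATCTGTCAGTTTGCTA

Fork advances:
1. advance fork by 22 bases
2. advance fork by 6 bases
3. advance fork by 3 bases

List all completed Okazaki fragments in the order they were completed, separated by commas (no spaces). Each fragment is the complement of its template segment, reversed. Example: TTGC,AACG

Answer: GGTAGA,ATTCGG,TGATGT,GACAGA,CAAACT

Derivation:
Step 1: advance 22 -> fork_pos = 0 + 22 = 22. Reached multiple(s) of 6: 6, 12, 18 -> fragments 1-3 completed (3 total).
Step 2: advance 6 -> fork_pos = 22 + 6 = 28. Reached multiple(s) of 6: 24 -> fragment 4 completed (4 total).
Step 3: advance 3 -> fork_pos = 28 + 3 = 31. Reached multiple(s) of 6: 30 -> fragment 5 completed (5 total).
Final fork_pos = 31, so 5 fragment(s) are complete. Build each: template segment -> complement -> reverse.
Fragment 1: template[0:6] = TCTACC -> complement AGATGG -> reversed GGTAGA
Fragment 2: template[6:12] = CCGAAT -> complement GGCTTA -> reversed ATTCGG
Fragment 3: template[12:18] = ACATCA -> complement TGTAGT -> reversed TGATGT
Fragment 4: template[18:24] = TCTGTC -> complement AGACAG -> reversed GACAGA
Fragment 5: template[24:30] = AGTTTG -> complement TCAAAC -> reversed CAAACT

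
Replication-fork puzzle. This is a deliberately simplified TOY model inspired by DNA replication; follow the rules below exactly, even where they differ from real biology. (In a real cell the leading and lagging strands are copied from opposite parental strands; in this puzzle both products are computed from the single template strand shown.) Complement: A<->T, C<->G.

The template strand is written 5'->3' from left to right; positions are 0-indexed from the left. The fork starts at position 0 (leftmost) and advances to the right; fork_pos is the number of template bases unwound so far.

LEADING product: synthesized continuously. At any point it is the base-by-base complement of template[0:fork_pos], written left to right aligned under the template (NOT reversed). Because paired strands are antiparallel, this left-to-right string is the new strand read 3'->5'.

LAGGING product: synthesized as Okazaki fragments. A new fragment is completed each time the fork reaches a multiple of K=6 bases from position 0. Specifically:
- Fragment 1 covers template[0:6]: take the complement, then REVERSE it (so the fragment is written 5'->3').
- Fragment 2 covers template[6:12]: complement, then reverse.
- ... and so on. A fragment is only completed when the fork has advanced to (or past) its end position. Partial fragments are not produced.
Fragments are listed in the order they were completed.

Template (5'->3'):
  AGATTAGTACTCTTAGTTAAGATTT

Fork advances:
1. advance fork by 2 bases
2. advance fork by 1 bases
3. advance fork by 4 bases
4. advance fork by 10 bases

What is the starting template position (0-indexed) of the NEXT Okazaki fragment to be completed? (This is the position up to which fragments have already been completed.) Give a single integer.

Step 1: advance 2 -> fork_pos = 0 + 2 = 2. Next multiple of 6 is 6 (not reached); still 0 fragment(s).
Step 2: advance 1 -> fork_pos = 2 + 1 = 3. Next multiple of 6 is 6 (not reached); still 0 fragment(s).
Step 3: advance 4 -> fork_pos = 3 + 4 = 7. Reached multiple(s) of 6: 6 -> fragment 1 completed (1 total).
Step 4: advance 10 -> fork_pos = 7 + 10 = 17. Reached multiple(s) of 6: 12 -> fragment 2 completed (2 total).
2 fragment(s) completed, covering template[0:12] (2 x 6 = 12). The next fragment, fragment 3, covers template[12:18], so it starts at position 12.

Answer: 12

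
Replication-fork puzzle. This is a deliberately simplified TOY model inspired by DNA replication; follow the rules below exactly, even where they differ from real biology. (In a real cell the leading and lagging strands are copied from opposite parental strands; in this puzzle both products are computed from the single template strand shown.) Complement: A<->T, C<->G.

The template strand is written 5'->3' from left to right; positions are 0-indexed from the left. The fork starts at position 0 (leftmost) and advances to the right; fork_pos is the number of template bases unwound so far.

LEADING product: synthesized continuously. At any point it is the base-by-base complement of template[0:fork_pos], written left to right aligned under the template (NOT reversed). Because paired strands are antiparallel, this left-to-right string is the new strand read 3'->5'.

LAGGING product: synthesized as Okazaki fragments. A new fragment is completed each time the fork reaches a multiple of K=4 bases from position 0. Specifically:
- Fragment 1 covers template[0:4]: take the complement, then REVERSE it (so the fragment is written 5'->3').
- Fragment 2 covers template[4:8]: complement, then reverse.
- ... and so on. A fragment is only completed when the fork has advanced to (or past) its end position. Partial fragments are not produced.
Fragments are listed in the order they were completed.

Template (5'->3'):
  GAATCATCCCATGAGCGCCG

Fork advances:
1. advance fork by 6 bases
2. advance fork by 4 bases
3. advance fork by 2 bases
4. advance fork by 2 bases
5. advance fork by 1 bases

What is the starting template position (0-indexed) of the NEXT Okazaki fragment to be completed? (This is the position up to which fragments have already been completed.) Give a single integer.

Answer: 12

Derivation:
Step 1: advance 6 -> fork_pos = 0 + 6 = 6. Reached multiple(s) of 4: 4 -> fragment 1 completed (1 total).
Step 2: advance 4 -> fork_pos = 6 + 4 = 10. Reached multiple(s) of 4: 8 -> fragment 2 completed (2 total).
Step 3: advance 2 -> fork_pos = 10 + 2 = 12. Reached multiple(s) of 4: 12 -> fragment 3 completed (3 total).
Step 4: advance 2 -> fork_pos = 12 + 2 = 14. Next multiple of 4 is 16 (not reached); still 3 fragment(s).
Step 5: advance 1 -> fork_pos = 14 + 1 = 15. Next multiple of 4 is 16 (not reached); still 3 fragment(s).
3 fragment(s) completed, covering template[0:12] (3 x 4 = 12). The next fragment, fragment 4, covers template[12:16], so it starts at position 12.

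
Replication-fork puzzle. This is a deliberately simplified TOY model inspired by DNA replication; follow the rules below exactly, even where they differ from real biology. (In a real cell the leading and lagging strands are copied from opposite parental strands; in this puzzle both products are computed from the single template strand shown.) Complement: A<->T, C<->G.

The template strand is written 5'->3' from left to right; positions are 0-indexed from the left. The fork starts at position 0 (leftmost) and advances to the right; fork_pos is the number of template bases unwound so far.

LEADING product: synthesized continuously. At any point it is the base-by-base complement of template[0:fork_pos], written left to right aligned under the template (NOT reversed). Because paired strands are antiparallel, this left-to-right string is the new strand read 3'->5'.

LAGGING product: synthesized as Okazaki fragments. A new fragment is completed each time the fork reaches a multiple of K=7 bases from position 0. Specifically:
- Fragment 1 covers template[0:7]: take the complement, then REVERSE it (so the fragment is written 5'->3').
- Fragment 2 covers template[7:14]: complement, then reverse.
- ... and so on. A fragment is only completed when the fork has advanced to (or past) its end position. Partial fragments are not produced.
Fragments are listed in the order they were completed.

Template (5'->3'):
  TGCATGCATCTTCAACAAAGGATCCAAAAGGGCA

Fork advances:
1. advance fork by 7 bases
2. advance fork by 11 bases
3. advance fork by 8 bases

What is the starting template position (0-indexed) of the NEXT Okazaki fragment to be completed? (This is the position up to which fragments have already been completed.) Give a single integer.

Answer: 21

Derivation:
Step 1: advance 7 -> fork_pos = 0 + 7 = 7. Reached multiple(s) of 7: 7 -> fragment 1 completed (1 total).
Step 2: advance 11 -> fork_pos = 7 + 11 = 18. Reached multiple(s) of 7: 14 -> fragment 2 completed (2 total).
Step 3: advance 8 -> fork_pos = 18 + 8 = 26. Reached multiple(s) of 7: 21 -> fragment 3 completed (3 total).
3 fragment(s) completed, covering template[0:21] (3 x 7 = 21). The next fragment, fragment 4, covers template[21:28], so it starts at position 21.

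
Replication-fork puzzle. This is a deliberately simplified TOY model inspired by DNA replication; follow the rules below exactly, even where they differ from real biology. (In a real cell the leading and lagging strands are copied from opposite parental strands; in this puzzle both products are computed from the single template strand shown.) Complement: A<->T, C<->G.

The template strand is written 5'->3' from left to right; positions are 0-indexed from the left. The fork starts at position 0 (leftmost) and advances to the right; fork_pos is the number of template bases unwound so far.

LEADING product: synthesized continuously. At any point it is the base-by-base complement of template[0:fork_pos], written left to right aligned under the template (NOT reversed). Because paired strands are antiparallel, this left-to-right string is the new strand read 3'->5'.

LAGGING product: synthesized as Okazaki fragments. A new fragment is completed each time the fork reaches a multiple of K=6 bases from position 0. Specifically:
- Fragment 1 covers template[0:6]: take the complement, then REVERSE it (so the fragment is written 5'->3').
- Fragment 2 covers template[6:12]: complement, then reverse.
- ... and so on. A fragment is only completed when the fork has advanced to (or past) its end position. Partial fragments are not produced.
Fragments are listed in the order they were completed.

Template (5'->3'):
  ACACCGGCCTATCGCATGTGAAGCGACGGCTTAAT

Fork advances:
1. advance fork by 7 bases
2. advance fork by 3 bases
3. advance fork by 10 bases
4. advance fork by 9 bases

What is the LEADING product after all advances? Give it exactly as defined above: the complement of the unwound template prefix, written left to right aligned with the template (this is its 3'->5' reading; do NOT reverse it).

Answer: TGTGGCCGGATAGCGTACACTTCGCTGCC

Derivation:
Step 1: advance 7 -> fork_pos = 0 + 7 = 7.
Step 2: advance 3 -> fork_pos = 7 + 3 = 10.
Step 3: advance 10 -> fork_pos = 10 + 10 = 20.
Step 4: advance 9 -> fork_pos = 20 + 9 = 29.
Unwound prefix: template[0:29] = ACACCGGCCTATCGCATGTGAAGCGACGG
Complement it base by base (A<->T, C<->G), keeping left-to-right order:
  [0:5] ACACC -> TGTGG
  [5:10] GGCCT -> CCGGA
  [10:15] ATCGC -> TAGCG
  [15:20] ATGTG -> TACAC
  [20:25] AAGCG -> TTCGC
  [25:29] ACGG -> TGCC
Concatenate: TGTGGCCGGATAGCGTACACTTCGCTGCC (length 29; written aligned with the template, i.e. 3'->5').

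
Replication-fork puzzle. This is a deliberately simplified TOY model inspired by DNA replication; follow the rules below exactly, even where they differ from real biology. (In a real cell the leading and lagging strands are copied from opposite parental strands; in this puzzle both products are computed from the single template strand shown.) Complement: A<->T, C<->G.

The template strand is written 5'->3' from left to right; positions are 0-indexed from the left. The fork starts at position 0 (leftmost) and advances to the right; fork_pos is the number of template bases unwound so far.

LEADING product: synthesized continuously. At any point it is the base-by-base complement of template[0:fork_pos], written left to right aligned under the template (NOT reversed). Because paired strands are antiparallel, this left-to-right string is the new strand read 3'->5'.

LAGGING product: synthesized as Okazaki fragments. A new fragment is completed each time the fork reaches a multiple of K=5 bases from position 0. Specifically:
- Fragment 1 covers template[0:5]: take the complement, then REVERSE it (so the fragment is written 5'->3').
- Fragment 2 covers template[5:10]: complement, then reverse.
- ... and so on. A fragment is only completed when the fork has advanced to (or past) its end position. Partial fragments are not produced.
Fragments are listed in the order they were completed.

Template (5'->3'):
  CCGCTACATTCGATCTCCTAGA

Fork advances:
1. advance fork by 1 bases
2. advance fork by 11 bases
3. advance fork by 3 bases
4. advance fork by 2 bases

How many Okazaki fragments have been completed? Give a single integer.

Step 1: advance 1 -> fork_pos = 0 + 1 = 1. Next multiple of 5 is 5 (not reached); still 0 fragment(s).
Step 2: advance 11 -> fork_pos = 1 + 11 = 12. Reached multiple(s) of 5: 5, 10 -> fragments 1-2 completed (2 total).
Step 3: advance 3 -> fork_pos = 12 + 3 = 15. Reached multiple(s) of 5: 15 -> fragment 3 completed (3 total).
Step 4: advance 2 -> fork_pos = 15 + 2 = 17. Next multiple of 5 is 20 (not reached); still 3 fragment(s).
Check: final fork_pos = 17; the multiples of 5 that are <= 17 are 5..15 -> 17 // 5 = 3 completed fragment(s).

Answer: 3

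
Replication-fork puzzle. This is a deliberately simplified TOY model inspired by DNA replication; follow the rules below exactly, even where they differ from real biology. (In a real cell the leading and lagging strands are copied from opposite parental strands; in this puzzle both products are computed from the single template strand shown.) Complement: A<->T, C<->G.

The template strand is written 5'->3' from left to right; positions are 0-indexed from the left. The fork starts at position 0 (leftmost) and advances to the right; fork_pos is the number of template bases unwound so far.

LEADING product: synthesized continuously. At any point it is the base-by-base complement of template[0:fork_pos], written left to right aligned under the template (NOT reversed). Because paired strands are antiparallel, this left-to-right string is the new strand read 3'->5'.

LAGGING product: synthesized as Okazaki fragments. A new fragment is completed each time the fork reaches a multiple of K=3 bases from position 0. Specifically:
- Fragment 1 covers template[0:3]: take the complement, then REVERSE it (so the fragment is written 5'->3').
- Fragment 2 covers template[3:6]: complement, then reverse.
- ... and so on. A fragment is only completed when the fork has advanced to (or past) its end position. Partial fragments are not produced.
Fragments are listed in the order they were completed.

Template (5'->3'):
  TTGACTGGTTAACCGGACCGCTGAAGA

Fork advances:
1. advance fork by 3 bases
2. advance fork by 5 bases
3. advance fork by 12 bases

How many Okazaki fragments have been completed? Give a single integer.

Answer: 6

Derivation:
Step 1: advance 3 -> fork_pos = 0 + 3 = 3. Reached multiple(s) of 3: 3 -> fragment 1 completed (1 total).
Step 2: advance 5 -> fork_pos = 3 + 5 = 8. Reached multiple(s) of 3: 6 -> fragment 2 completed (2 total).
Step 3: advance 12 -> fork_pos = 8 + 12 = 20. Reached multiple(s) of 3: 9, 12, 15, 18 -> fragments 3-6 completed (6 total).
Check: final fork_pos = 20; the multiples of 3 that are <= 20 are 3..18 -> 20 // 3 = 6 completed fragment(s).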